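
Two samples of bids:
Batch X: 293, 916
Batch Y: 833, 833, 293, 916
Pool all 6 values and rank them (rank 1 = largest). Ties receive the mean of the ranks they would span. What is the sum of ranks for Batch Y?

Sorted (descending): 916, 916, 833, 833, 293, 293
The 2 values of 916 occupy positions 1–2 → average rank (1+2)/2 = 1.5.
The 2 values of 833 occupy positions 3–4 → average rank (3+4)/2 = 3.5.
The 2 values of 293 occupy positions 5–6 → average rank (5+6)/2 = 5.5.
Batch Y values → pooled ranks: 833→3.5, 833→3.5, 293→5.5, 916→1.5
Rank sum = 3.5 + 3.5 + 5.5 + 1.5 = 14

14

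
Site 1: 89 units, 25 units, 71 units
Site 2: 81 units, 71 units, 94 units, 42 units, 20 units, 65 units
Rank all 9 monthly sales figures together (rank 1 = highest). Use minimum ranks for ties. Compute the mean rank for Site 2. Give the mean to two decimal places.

5.00

Sorted (descending): 94, 89, 81, 71, 71, 65, 42, 25, 20
The 2 values of 71 occupy positions 4–5 → each gets rank 4.
Site 2 values → pooled ranks: 81→3, 71→4, 94→1, 42→7, 20→9, 65→6
Mean rank = (3 + 4 + 1 + 7 + 9 + 6) / 6 = 5.00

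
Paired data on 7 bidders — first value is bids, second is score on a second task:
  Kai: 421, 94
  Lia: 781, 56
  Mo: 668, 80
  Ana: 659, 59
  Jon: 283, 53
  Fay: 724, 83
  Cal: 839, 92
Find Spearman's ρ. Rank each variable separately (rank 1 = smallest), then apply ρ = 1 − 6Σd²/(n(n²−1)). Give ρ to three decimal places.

Ranks of variable 1: 2, 6, 4, 3, 1, 5, 7
Ranks of variable 2: 7, 2, 4, 3, 1, 5, 6
d = r₁ − r₂: -5, 4, 0, 0, 0, 0, 1
d²: 25, 16, 0, 0, 0, 0, 1; Σd² = 42
ρ = 1 − 6·42/(7·48) = 1 − 252/336 = 0.250

0.250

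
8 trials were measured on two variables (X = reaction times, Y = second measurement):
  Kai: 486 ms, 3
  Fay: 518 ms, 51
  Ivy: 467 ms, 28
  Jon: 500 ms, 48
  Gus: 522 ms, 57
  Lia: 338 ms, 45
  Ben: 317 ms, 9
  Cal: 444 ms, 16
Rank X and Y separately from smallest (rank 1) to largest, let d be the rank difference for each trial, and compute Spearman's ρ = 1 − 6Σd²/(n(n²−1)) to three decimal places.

0.690

Ranks of variable 1: 5, 7, 4, 6, 8, 2, 1, 3
Ranks of variable 2: 1, 7, 4, 6, 8, 5, 2, 3
d = r₁ − r₂: 4, 0, 0, 0, 0, -3, -1, 0
d²: 16, 0, 0, 0, 0, 9, 1, 0; Σd² = 26
ρ = 1 − 6·26/(8·63) = 1 − 156/504 = 0.690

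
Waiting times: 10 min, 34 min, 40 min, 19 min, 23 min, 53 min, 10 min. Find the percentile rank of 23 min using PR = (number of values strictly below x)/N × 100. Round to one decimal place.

N = 7.
Strictly below 23: 3. Equal to 23: 1.
PR = 3/7 × 100 = 42.9

42.9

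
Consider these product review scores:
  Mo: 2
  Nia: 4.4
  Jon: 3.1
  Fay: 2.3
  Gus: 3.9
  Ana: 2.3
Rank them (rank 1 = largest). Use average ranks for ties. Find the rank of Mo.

6

Sorted (descending): 4.4, 3.9, 3.1, 2.3, 2.3, 2
The 2 values of 2.3 occupy positions 4–5 → average rank (4+5)/2 = 4.5.
Mo has value 2 → rank 6.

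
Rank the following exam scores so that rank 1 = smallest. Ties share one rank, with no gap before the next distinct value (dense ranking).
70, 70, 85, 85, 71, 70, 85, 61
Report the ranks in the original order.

Sorted (ascending): 61, 70, 70, 70, 71, 85, 85, 85
The 3 values of 70 share dense rank 2.
The 3 values of 85 share dense rank 4.
Remaining distinct values take the next consecutive integers.

2, 2, 4, 4, 3, 2, 4, 1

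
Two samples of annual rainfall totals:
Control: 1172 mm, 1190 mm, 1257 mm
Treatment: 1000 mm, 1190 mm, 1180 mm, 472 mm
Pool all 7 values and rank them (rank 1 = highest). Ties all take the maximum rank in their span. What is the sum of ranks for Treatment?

20

Sorted (descending): 1257, 1190, 1190, 1180, 1172, 1000, 472
The 2 values of 1190 occupy positions 2–3 → each gets rank 3.
Treatment values → pooled ranks: 1000→6, 1190→3, 1180→4, 472→7
Rank sum = 6 + 3 + 4 + 7 = 20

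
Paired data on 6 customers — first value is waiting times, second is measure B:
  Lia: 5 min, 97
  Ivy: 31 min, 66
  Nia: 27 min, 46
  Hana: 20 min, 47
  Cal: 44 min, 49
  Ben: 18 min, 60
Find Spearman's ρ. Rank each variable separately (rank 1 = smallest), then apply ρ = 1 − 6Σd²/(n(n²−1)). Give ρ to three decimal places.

-0.371

Ranks of variable 1: 1, 5, 4, 3, 6, 2
Ranks of variable 2: 6, 5, 1, 2, 3, 4
d = r₁ − r₂: -5, 0, 3, 1, 3, -2
d²: 25, 0, 9, 1, 9, 4; Σd² = 48
ρ = 1 − 6·48/(6·35) = 1 − 288/210 = -0.371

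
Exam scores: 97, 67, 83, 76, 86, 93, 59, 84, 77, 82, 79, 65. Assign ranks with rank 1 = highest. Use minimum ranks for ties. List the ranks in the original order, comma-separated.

1, 10, 5, 9, 3, 2, 12, 4, 8, 6, 7, 11

Sorted (descending): 97, 93, 86, 84, 83, 82, 79, 77, 76, 67, 65, 59
No ties — each value takes its position as its rank.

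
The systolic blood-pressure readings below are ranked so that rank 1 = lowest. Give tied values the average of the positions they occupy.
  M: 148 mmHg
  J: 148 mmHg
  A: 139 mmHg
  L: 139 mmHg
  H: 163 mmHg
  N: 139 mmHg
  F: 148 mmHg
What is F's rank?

5

Sorted (ascending): 139, 139, 139, 148, 148, 148, 163
The 3 values of 139 occupy positions 1–3 → average rank 2.
The 3 values of 148 occupy positions 4–6 → average rank 5.
F has value 148 mmHg → rank 5.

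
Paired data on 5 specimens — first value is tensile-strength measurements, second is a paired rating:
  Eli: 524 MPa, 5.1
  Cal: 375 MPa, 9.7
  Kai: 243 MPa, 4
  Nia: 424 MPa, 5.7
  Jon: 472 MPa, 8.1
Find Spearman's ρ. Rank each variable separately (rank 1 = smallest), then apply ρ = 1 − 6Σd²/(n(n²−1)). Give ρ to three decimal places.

0.100

Ranks of variable 1: 5, 2, 1, 3, 4
Ranks of variable 2: 2, 5, 1, 3, 4
d = r₁ − r₂: 3, -3, 0, 0, 0
d²: 9, 9, 0, 0, 0; Σd² = 18
ρ = 1 − 6·18/(5·24) = 1 − 108/120 = 0.100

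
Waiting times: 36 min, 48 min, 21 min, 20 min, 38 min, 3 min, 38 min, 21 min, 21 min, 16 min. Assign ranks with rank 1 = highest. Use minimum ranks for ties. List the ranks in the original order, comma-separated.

Sorted (descending): 48, 38, 38, 36, 21, 21, 21, 20, 16, 3
The 2 values of 38 occupy positions 2–3 → each gets rank 2.
The 3 values of 21 occupy positions 5–7 → each gets rank 5.

4, 1, 5, 8, 2, 10, 2, 5, 5, 9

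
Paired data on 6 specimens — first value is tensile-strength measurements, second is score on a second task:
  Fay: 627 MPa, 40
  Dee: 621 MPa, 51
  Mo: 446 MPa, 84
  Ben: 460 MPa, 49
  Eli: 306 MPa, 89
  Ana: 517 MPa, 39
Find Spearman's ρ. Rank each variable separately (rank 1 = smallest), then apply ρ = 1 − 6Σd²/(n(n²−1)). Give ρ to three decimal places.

-0.714

Ranks of variable 1: 6, 5, 2, 3, 1, 4
Ranks of variable 2: 2, 4, 5, 3, 6, 1
d = r₁ − r₂: 4, 1, -3, 0, -5, 3
d²: 16, 1, 9, 0, 25, 9; Σd² = 60
ρ = 1 − 6·60/(6·35) = 1 − 360/210 = -0.714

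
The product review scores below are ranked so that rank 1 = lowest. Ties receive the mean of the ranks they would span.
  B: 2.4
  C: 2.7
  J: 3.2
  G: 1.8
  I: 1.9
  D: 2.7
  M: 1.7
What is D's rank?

5.5

Sorted (ascending): 1.7, 1.8, 1.9, 2.4, 2.7, 2.7, 3.2
The 2 values of 2.7 occupy positions 5–6 → average rank (5+6)/2 = 5.5.
D has value 2.7 → rank 5.5.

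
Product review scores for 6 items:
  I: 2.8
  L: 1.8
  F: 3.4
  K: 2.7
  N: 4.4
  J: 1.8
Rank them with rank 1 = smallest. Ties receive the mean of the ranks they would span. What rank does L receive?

Sorted (ascending): 1.8, 1.8, 2.7, 2.8, 3.4, 4.4
The 2 values of 1.8 occupy positions 1–2 → average rank (1+2)/2 = 1.5.
L has value 1.8 → rank 1.5.

1.5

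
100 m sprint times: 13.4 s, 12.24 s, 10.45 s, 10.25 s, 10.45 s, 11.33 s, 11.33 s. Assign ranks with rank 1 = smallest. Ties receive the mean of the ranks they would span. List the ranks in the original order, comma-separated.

Sorted (ascending): 10.25, 10.45, 10.45, 11.33, 11.33, 12.24, 13.4
The 2 values of 10.45 occupy positions 2–3 → average rank (2+3)/2 = 2.5.
The 2 values of 11.33 occupy positions 4–5 → average rank (4+5)/2 = 4.5.

7, 6, 2.5, 1, 2.5, 4.5, 4.5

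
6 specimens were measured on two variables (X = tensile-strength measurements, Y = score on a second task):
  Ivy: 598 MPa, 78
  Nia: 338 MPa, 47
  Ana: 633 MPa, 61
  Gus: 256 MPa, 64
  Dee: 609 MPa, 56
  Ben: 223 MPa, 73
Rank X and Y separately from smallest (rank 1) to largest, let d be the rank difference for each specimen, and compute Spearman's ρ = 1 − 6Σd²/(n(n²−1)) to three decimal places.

Ranks of variable 1: 4, 3, 6, 2, 5, 1
Ranks of variable 2: 6, 1, 3, 4, 2, 5
d = r₁ − r₂: -2, 2, 3, -2, 3, -4
d²: 4, 4, 9, 4, 9, 16; Σd² = 46
ρ = 1 − 6·46/(6·35) = 1 − 276/210 = -0.314

-0.314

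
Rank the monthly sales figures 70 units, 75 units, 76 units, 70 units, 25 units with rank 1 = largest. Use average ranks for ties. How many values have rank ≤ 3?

Sorted (descending): 76, 75, 70, 70, 25
The 2 values of 70 occupy positions 3–4 → average rank (3+4)/2 = 3.5.
Ranks ≤ 3: {1, 2} → 2 values.

2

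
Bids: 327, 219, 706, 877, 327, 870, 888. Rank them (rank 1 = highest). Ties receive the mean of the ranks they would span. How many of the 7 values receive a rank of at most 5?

Sorted (descending): 888, 877, 870, 706, 327, 327, 219
The 2 values of 327 occupy positions 5–6 → average rank (5+6)/2 = 5.5.
Ranks ≤ 5: {1, 2, 3, 4} → 4 values.

4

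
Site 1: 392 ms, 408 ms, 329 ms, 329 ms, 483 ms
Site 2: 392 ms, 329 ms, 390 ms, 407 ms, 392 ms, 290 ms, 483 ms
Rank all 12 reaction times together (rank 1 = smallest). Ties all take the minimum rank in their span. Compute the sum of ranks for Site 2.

40

Sorted (ascending): 290, 329, 329, 329, 390, 392, 392, 392, 407, 408, 483, 483
The 3 values of 329 occupy positions 2–4 → each gets rank 2.
The 3 values of 392 occupy positions 6–8 → each gets rank 6.
The 2 values of 483 occupy positions 11–12 → each gets rank 11.
Site 2 values → pooled ranks: 392→6, 329→2, 390→5, 407→9, 392→6, 290→1, 483→11
Rank sum = 6 + 2 + 5 + 9 + 6 + 1 + 11 = 40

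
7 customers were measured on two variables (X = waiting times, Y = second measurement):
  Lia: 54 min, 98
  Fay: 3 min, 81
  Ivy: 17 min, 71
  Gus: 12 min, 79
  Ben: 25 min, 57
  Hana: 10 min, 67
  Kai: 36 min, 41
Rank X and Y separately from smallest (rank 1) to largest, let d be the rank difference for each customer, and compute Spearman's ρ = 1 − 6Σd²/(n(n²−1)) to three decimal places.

Ranks of variable 1: 7, 1, 4, 3, 5, 2, 6
Ranks of variable 2: 7, 6, 4, 5, 2, 3, 1
d = r₁ − r₂: 0, -5, 0, -2, 3, -1, 5
d²: 0, 25, 0, 4, 9, 1, 25; Σd² = 64
ρ = 1 − 6·64/(7·48) = 1 − 384/336 = -0.143

-0.143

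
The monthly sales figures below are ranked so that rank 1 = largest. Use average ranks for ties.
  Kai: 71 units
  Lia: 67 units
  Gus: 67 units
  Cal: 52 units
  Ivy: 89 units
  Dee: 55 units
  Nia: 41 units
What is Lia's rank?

Sorted (descending): 89, 71, 67, 67, 55, 52, 41
The 2 values of 67 occupy positions 3–4 → average rank (3+4)/2 = 3.5.
Lia has value 67 units → rank 3.5.

3.5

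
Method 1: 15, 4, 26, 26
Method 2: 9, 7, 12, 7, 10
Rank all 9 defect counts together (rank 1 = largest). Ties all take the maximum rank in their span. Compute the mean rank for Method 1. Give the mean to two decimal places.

Sorted (descending): 26, 26, 15, 12, 10, 9, 7, 7, 4
The 2 values of 26 occupy positions 1–2 → each gets rank 2.
The 2 values of 7 occupy positions 7–8 → each gets rank 8.
Method 1 values → pooled ranks: 15→3, 4→9, 26→2, 26→2
Mean rank = (3 + 9 + 2 + 2) / 4 = 4.00

4.00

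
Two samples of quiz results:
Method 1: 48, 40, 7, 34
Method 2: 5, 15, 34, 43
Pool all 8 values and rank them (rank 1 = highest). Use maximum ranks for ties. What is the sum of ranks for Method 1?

Sorted (descending): 48, 43, 40, 34, 34, 15, 7, 5
The 2 values of 34 occupy positions 4–5 → each gets rank 5.
Method 1 values → pooled ranks: 48→1, 40→3, 7→7, 34→5
Rank sum = 1 + 3 + 7 + 5 = 16

16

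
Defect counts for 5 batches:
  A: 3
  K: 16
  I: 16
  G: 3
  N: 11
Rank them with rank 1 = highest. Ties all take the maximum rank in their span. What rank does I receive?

2

Sorted (descending): 16, 16, 11, 3, 3
The 2 values of 16 occupy positions 1–2 → each gets rank 2.
The 2 values of 3 occupy positions 4–5 → each gets rank 5.
I has value 16 → rank 2.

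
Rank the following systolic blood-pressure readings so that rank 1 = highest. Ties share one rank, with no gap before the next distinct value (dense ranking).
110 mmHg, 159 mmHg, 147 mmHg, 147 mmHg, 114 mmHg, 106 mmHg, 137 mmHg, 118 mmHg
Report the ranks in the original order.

6, 1, 2, 2, 5, 7, 3, 4

Sorted (descending): 159, 147, 147, 137, 118, 114, 110, 106
The 2 values of 147 share dense rank 2.
Remaining distinct values take the next consecutive integers.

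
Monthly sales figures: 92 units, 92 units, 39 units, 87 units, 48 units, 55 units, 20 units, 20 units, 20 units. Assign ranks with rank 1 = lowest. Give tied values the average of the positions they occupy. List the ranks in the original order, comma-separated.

8.5, 8.5, 4, 7, 5, 6, 2, 2, 2

Sorted (ascending): 20, 20, 20, 39, 48, 55, 87, 92, 92
The 3 values of 20 occupy positions 1–3 → average rank 2.
The 2 values of 92 occupy positions 8–9 → average rank (8+9)/2 = 8.5.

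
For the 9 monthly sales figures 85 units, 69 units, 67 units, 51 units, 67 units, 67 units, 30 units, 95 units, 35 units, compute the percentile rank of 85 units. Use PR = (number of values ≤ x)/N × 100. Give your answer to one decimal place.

N = 9.
Strictly below 85: 7. Equal to 85: 1.
PR = 8/9 × 100 = 88.9

88.9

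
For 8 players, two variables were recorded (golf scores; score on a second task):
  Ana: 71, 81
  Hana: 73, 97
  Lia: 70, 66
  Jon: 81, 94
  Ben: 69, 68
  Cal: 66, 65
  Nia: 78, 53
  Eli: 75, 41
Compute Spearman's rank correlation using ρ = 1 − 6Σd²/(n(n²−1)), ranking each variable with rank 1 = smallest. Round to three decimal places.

0.071

Ranks of variable 1: 4, 5, 3, 8, 2, 1, 7, 6
Ranks of variable 2: 6, 8, 4, 7, 5, 3, 2, 1
d = r₁ − r₂: -2, -3, -1, 1, -3, -2, 5, 5
d²: 4, 9, 1, 1, 9, 4, 25, 25; Σd² = 78
ρ = 1 − 6·78/(8·63) = 1 − 468/504 = 0.071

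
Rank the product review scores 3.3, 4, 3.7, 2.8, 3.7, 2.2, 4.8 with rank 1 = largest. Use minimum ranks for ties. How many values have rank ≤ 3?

4

Sorted (descending): 4.8, 4, 3.7, 3.7, 3.3, 2.8, 2.2
The 2 values of 3.7 occupy positions 3–4 → each gets rank 3.
Ranks ≤ 3: {1, 2, 3, 3} → 4 values.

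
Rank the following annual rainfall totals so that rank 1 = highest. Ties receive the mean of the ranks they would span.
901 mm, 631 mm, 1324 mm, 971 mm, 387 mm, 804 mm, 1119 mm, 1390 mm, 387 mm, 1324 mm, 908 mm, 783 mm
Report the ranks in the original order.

7, 10, 2.5, 5, 11.5, 8, 4, 1, 11.5, 2.5, 6, 9

Sorted (descending): 1390, 1324, 1324, 1119, 971, 908, 901, 804, 783, 631, 387, 387
The 2 values of 1324 occupy positions 2–3 → average rank (2+3)/2 = 2.5.
The 2 values of 387 occupy positions 11–12 → average rank (11+12)/2 = 11.5.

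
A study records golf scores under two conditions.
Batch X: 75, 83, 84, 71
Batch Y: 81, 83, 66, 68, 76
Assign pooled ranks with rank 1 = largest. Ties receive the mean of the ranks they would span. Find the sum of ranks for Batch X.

Sorted (descending): 84, 83, 83, 81, 76, 75, 71, 68, 66
The 2 values of 83 occupy positions 2–3 → average rank (2+3)/2 = 2.5.
Batch X values → pooled ranks: 75→6, 83→2.5, 84→1, 71→7
Rank sum = 6 + 2.5 + 1 + 7 = 16.5

16.5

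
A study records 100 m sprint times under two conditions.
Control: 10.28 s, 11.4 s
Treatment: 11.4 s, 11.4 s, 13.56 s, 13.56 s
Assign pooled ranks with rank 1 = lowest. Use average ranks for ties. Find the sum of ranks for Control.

4

Sorted (ascending): 10.28, 11.4, 11.4, 11.4, 13.56, 13.56
The 3 values of 11.4 occupy positions 2–4 → average rank 3.
The 2 values of 13.56 occupy positions 5–6 → average rank (5+6)/2 = 5.5.
Control values → pooled ranks: 10.28→1, 11.4→3
Rank sum = 1 + 3 = 4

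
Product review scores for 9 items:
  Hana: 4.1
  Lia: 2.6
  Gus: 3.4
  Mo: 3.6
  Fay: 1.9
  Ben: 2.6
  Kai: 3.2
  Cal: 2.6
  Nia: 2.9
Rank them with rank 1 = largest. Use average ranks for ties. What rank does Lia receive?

7

Sorted (descending): 4.1, 3.6, 3.4, 3.2, 2.9, 2.6, 2.6, 2.6, 1.9
The 3 values of 2.6 occupy positions 6–8 → average rank 7.
Lia has value 2.6 → rank 7.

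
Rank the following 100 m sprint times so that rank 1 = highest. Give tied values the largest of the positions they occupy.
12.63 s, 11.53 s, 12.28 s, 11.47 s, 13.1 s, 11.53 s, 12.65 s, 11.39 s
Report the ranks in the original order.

Sorted (descending): 13.1, 12.65, 12.63, 12.28, 11.53, 11.53, 11.47, 11.39
The 2 values of 11.53 occupy positions 5–6 → each gets rank 6.

3, 6, 4, 7, 1, 6, 2, 8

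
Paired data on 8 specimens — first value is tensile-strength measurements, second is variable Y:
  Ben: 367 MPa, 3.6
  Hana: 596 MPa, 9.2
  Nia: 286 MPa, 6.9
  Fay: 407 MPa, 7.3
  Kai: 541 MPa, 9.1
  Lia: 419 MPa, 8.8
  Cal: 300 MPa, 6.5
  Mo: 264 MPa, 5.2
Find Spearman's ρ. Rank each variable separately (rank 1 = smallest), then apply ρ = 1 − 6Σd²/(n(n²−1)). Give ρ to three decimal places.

Ranks of variable 1: 4, 8, 2, 5, 7, 6, 3, 1
Ranks of variable 2: 1, 8, 4, 5, 7, 6, 3, 2
d = r₁ − r₂: 3, 0, -2, 0, 0, 0, 0, -1
d²: 9, 0, 4, 0, 0, 0, 0, 1; Σd² = 14
ρ = 1 − 6·14/(8·63) = 1 − 84/504 = 0.833

0.833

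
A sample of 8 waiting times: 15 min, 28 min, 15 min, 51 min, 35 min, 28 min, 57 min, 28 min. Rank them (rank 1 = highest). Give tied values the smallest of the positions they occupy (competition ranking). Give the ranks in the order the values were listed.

Sorted (descending): 57, 51, 35, 28, 28, 28, 15, 15
The 3 values of 28 occupy positions 4–6 → each gets rank 4.
The 2 values of 15 occupy positions 7–8 → each gets rank 7.

7, 4, 7, 2, 3, 4, 1, 4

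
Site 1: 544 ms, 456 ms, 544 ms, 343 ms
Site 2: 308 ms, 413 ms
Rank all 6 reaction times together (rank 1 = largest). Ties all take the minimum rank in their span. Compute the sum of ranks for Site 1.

Sorted (descending): 544, 544, 456, 413, 343, 308
The 2 values of 544 occupy positions 1–2 → each gets rank 1.
Site 1 values → pooled ranks: 544→1, 456→3, 544→1, 343→5
Rank sum = 1 + 3 + 1 + 5 = 10

10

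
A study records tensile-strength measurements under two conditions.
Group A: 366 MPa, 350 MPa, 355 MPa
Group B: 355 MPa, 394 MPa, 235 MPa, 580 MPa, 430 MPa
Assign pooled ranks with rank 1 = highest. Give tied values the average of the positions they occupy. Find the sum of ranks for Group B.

19.5

Sorted (descending): 580, 430, 394, 366, 355, 355, 350, 235
The 2 values of 355 occupy positions 5–6 → average rank (5+6)/2 = 5.5.
Group B values → pooled ranks: 355→5.5, 394→3, 235→8, 580→1, 430→2
Rank sum = 5.5 + 3 + 8 + 1 + 2 = 19.5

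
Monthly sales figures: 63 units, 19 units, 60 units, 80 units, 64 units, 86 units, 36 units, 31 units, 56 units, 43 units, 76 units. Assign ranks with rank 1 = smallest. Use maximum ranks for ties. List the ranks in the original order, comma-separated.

7, 1, 6, 10, 8, 11, 3, 2, 5, 4, 9

Sorted (ascending): 19, 31, 36, 43, 56, 60, 63, 64, 76, 80, 86
No ties — each value takes its position as its rank.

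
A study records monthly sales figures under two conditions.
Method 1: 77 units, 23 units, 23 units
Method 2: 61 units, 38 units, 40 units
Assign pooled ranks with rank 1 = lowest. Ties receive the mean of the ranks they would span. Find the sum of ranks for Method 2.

12

Sorted (ascending): 23, 23, 38, 40, 61, 77
The 2 values of 23 occupy positions 1–2 → average rank (1+2)/2 = 1.5.
Method 2 values → pooled ranks: 61→5, 38→3, 40→4
Rank sum = 5 + 3 + 4 = 12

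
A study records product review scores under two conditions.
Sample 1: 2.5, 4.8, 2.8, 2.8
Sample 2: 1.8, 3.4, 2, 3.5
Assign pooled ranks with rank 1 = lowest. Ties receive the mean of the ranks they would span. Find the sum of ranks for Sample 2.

Sorted (ascending): 1.8, 2, 2.5, 2.8, 2.8, 3.4, 3.5, 4.8
The 2 values of 2.8 occupy positions 4–5 → average rank (4+5)/2 = 4.5.
Sample 2 values → pooled ranks: 1.8→1, 3.4→6, 2→2, 3.5→7
Rank sum = 1 + 6 + 2 + 7 = 16

16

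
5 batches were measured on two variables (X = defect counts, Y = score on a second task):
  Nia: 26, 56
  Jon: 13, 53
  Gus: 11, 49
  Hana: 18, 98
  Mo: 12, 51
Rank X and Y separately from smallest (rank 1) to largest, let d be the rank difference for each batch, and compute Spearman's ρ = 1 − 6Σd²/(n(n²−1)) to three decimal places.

Ranks of variable 1: 5, 3, 1, 4, 2
Ranks of variable 2: 4, 3, 1, 5, 2
d = r₁ − r₂: 1, 0, 0, -1, 0
d²: 1, 0, 0, 1, 0; Σd² = 2
ρ = 1 − 6·2/(5·24) = 1 − 12/120 = 0.900

0.900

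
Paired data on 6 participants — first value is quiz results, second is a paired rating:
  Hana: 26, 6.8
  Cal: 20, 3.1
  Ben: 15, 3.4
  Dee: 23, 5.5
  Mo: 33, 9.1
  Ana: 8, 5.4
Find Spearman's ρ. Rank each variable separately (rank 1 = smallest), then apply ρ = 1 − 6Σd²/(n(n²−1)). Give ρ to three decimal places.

Ranks of variable 1: 5, 3, 2, 4, 6, 1
Ranks of variable 2: 5, 1, 2, 4, 6, 3
d = r₁ − r₂: 0, 2, 0, 0, 0, -2
d²: 0, 4, 0, 0, 0, 4; Σd² = 8
ρ = 1 − 6·8/(6·35) = 1 − 48/210 = 0.771

0.771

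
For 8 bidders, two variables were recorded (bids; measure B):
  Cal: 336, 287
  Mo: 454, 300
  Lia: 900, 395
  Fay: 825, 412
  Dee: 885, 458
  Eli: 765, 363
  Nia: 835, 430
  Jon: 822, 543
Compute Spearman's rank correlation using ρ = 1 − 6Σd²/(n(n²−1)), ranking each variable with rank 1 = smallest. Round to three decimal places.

Ranks of variable 1: 1, 2, 8, 5, 7, 3, 6, 4
Ranks of variable 2: 1, 2, 4, 5, 7, 3, 6, 8
d = r₁ − r₂: 0, 0, 4, 0, 0, 0, 0, -4
d²: 0, 0, 16, 0, 0, 0, 0, 16; Σd² = 32
ρ = 1 − 6·32/(8·63) = 1 − 192/504 = 0.619

0.619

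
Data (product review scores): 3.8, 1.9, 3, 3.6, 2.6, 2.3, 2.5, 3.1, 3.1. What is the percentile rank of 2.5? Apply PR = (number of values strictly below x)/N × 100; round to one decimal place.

N = 9.
Strictly below 2.5: 2. Equal to 2.5: 1.
PR = 2/9 × 100 = 22.2

22.2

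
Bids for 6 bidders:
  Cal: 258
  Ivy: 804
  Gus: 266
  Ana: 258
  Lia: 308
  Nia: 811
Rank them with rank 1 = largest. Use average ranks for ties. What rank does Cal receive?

Sorted (descending): 811, 804, 308, 266, 258, 258
The 2 values of 258 occupy positions 5–6 → average rank (5+6)/2 = 5.5.
Cal has value 258 → rank 5.5.

5.5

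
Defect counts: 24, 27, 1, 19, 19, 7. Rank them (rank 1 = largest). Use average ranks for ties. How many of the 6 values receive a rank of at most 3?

Sorted (descending): 27, 24, 19, 19, 7, 1
The 2 values of 19 occupy positions 3–4 → average rank (3+4)/2 = 3.5.
Ranks ≤ 3: {1, 2} → 2 values.

2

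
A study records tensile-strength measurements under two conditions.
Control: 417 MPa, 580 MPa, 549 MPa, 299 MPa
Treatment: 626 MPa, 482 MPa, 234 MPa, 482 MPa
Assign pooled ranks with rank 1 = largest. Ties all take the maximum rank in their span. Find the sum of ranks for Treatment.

19

Sorted (descending): 626, 580, 549, 482, 482, 417, 299, 234
The 2 values of 482 occupy positions 4–5 → each gets rank 5.
Treatment values → pooled ranks: 626→1, 482→5, 234→8, 482→5
Rank sum = 1 + 5 + 8 + 5 = 19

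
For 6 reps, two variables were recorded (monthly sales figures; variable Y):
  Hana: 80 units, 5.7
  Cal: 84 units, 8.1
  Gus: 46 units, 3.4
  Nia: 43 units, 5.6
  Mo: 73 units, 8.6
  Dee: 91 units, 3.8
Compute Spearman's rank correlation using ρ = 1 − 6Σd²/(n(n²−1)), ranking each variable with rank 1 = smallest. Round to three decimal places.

Ranks of variable 1: 4, 5, 2, 1, 3, 6
Ranks of variable 2: 4, 5, 1, 3, 6, 2
d = r₁ − r₂: 0, 0, 1, -2, -3, 4
d²: 0, 0, 1, 4, 9, 16; Σd² = 30
ρ = 1 − 6·30/(6·35) = 1 − 180/210 = 0.143

0.143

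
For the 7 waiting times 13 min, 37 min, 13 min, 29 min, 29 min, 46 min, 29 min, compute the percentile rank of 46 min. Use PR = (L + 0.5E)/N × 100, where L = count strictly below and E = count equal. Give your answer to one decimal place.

92.9

N = 7.
Strictly below 46: 6. Equal to 46: 1.
PR = (6 + 0.5·1)/7 × 100 = 92.9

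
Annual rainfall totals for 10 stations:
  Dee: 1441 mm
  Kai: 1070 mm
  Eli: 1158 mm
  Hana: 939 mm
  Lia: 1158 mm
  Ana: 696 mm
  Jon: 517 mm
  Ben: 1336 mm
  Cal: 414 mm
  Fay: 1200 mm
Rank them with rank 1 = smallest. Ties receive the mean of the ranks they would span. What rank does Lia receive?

Sorted (ascending): 414, 517, 696, 939, 1070, 1158, 1158, 1200, 1336, 1441
The 2 values of 1158 occupy positions 6–7 → average rank (6+7)/2 = 6.5.
Lia has value 1158 mm → rank 6.5.

6.5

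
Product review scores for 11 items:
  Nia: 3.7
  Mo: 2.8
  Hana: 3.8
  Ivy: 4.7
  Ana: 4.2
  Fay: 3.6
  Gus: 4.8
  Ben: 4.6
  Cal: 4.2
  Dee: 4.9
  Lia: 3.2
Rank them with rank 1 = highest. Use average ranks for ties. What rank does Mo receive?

Sorted (descending): 4.9, 4.8, 4.7, 4.6, 4.2, 4.2, 3.8, 3.7, 3.6, 3.2, 2.8
The 2 values of 4.2 occupy positions 5–6 → average rank (5+6)/2 = 5.5.
Mo has value 2.8 → rank 11.

11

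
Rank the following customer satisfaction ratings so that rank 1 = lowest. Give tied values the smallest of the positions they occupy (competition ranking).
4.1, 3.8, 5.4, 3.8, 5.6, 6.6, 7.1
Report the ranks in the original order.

3, 1, 4, 1, 5, 6, 7

Sorted (ascending): 3.8, 3.8, 4.1, 5.4, 5.6, 6.6, 7.1
The 2 values of 3.8 occupy positions 1–2 → each gets rank 1.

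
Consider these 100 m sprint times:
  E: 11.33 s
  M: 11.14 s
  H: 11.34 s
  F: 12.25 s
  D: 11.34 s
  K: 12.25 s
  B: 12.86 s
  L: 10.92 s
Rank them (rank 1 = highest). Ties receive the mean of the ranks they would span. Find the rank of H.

4.5

Sorted (descending): 12.86, 12.25, 12.25, 11.34, 11.34, 11.33, 11.14, 10.92
The 2 values of 12.25 occupy positions 2–3 → average rank (2+3)/2 = 2.5.
The 2 values of 11.34 occupy positions 4–5 → average rank (4+5)/2 = 4.5.
H has value 11.34 s → rank 4.5.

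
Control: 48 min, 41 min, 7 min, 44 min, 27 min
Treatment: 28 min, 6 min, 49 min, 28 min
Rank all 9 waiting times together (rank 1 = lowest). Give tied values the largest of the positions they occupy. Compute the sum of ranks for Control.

26

Sorted (ascending): 6, 7, 27, 28, 28, 41, 44, 48, 49
The 2 values of 28 occupy positions 4–5 → each gets rank 5.
Control values → pooled ranks: 48→8, 41→6, 7→2, 44→7, 27→3
Rank sum = 8 + 6 + 2 + 7 + 3 = 26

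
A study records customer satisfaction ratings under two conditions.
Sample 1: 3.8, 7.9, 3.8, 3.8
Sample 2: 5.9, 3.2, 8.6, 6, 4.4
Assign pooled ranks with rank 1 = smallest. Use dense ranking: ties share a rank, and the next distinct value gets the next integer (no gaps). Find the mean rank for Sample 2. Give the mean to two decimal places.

4.00

Sorted (ascending): 3.2, 3.8, 3.8, 3.8, 4.4, 5.9, 6, 7.9, 8.6
The 3 values of 3.8 share dense rank 2.
Remaining distinct values take the next consecutive integers.
Sample 2 values → pooled ranks: 5.9→4, 3.2→1, 8.6→7, 6→5, 4.4→3
Mean rank = (4 + 1 + 7 + 5 + 3) / 5 = 4.00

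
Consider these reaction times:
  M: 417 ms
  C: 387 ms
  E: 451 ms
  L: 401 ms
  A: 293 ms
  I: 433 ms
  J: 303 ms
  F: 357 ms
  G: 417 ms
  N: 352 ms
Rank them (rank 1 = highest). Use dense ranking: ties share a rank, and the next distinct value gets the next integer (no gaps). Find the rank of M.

3

Sorted (descending): 451, 433, 417, 417, 401, 387, 357, 352, 303, 293
The 2 values of 417 share dense rank 3.
Remaining distinct values take the next consecutive integers.
M has value 417 ms → rank 3.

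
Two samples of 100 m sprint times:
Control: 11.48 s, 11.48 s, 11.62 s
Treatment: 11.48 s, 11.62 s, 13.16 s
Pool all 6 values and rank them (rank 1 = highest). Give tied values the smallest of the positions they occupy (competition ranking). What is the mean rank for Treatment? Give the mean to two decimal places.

2.33

Sorted (descending): 13.16, 11.62, 11.62, 11.48, 11.48, 11.48
The 2 values of 11.62 occupy positions 2–3 → each gets rank 2.
The 3 values of 11.48 occupy positions 4–6 → each gets rank 4.
Treatment values → pooled ranks: 11.48→4, 11.62→2, 13.16→1
Mean rank = (4 + 2 + 1) / 3 = 2.33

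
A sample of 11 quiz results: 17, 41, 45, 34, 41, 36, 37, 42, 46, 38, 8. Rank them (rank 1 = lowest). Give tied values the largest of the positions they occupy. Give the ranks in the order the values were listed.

Sorted (ascending): 8, 17, 34, 36, 37, 38, 41, 41, 42, 45, 46
The 2 values of 41 occupy positions 7–8 → each gets rank 8.

2, 8, 10, 3, 8, 4, 5, 9, 11, 6, 1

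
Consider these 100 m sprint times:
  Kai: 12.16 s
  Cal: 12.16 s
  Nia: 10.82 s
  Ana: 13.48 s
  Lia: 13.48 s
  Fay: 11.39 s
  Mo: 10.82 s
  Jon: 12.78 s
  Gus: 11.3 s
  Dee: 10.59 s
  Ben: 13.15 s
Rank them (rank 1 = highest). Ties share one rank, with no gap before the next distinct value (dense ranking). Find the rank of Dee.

Sorted (descending): 13.48, 13.48, 13.15, 12.78, 12.16, 12.16, 11.39, 11.3, 10.82, 10.82, 10.59
The 2 values of 13.48 share dense rank 1.
The 2 values of 12.16 share dense rank 4.
The 2 values of 10.82 share dense rank 7.
Remaining distinct values take the next consecutive integers.
Dee has value 10.59 s → rank 8.

8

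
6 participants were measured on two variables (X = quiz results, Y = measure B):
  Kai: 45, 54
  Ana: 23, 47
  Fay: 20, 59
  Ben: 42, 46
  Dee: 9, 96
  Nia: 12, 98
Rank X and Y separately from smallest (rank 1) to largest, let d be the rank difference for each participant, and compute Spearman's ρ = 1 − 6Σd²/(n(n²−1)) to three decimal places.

-0.771

Ranks of variable 1: 6, 4, 3, 5, 1, 2
Ranks of variable 2: 3, 2, 4, 1, 5, 6
d = r₁ − r₂: 3, 2, -1, 4, -4, -4
d²: 9, 4, 1, 16, 16, 16; Σd² = 62
ρ = 1 − 6·62/(6·35) = 1 − 372/210 = -0.771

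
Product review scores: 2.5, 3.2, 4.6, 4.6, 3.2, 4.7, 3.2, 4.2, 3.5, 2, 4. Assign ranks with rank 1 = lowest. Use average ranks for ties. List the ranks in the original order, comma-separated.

2, 4, 9.5, 9.5, 4, 11, 4, 8, 6, 1, 7

Sorted (ascending): 2, 2.5, 3.2, 3.2, 3.2, 3.5, 4, 4.2, 4.6, 4.6, 4.7
The 3 values of 3.2 occupy positions 3–5 → average rank 4.
The 2 values of 4.6 occupy positions 9–10 → average rank (9+10)/2 = 9.5.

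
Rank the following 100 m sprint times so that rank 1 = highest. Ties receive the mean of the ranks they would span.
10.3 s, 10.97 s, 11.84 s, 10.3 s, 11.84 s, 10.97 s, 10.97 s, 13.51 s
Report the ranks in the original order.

7.5, 5, 2.5, 7.5, 2.5, 5, 5, 1

Sorted (descending): 13.51, 11.84, 11.84, 10.97, 10.97, 10.97, 10.3, 10.3
The 2 values of 11.84 occupy positions 2–3 → average rank (2+3)/2 = 2.5.
The 3 values of 10.97 occupy positions 4–6 → average rank 5.
The 2 values of 10.3 occupy positions 7–8 → average rank (7+8)/2 = 7.5.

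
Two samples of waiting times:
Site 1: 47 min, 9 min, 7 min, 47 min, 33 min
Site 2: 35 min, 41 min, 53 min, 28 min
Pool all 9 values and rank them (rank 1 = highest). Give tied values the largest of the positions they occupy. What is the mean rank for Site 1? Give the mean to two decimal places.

Sorted (descending): 53, 47, 47, 41, 35, 33, 28, 9, 7
The 2 values of 47 occupy positions 2–3 → each gets rank 3.
Site 1 values → pooled ranks: 47→3, 9→8, 7→9, 47→3, 33→6
Mean rank = (3 + 8 + 9 + 3 + 6) / 5 = 5.80

5.80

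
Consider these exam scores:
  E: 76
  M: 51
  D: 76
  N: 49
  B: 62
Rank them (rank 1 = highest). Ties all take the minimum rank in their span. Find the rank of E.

Sorted (descending): 76, 76, 62, 51, 49
The 2 values of 76 occupy positions 1–2 → each gets rank 1.
E has value 76 → rank 1.

1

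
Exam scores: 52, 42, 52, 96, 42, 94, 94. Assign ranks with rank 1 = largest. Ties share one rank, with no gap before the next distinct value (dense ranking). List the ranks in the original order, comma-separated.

Sorted (descending): 96, 94, 94, 52, 52, 42, 42
The 2 values of 94 share dense rank 2.
The 2 values of 52 share dense rank 3.
The 2 values of 42 share dense rank 4.
Remaining distinct values take the next consecutive integers.

3, 4, 3, 1, 4, 2, 2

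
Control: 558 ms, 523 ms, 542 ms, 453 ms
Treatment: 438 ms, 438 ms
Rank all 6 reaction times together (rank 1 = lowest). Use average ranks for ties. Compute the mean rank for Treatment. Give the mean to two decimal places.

1.50

Sorted (ascending): 438, 438, 453, 523, 542, 558
The 2 values of 438 occupy positions 1–2 → average rank (1+2)/2 = 1.5.
Treatment values → pooled ranks: 438→1.5, 438→1.5
Mean rank = (1.5 + 1.5) / 2 = 1.50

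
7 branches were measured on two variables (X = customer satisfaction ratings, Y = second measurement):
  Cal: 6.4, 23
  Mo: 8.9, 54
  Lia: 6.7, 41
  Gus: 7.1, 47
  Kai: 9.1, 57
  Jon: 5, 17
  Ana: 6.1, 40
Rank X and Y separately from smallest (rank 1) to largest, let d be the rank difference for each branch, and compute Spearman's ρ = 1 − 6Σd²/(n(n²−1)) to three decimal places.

Ranks of variable 1: 3, 6, 4, 5, 7, 1, 2
Ranks of variable 2: 2, 6, 4, 5, 7, 1, 3
d = r₁ − r₂: 1, 0, 0, 0, 0, 0, -1
d²: 1, 0, 0, 0, 0, 0, 1; Σd² = 2
ρ = 1 − 6·2/(7·48) = 1 − 12/336 = 0.964

0.964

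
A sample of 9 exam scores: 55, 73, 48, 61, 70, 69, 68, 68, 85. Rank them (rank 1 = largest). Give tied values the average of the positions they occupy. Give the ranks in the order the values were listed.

8, 2, 9, 7, 3, 4, 5.5, 5.5, 1

Sorted (descending): 85, 73, 70, 69, 68, 68, 61, 55, 48
The 2 values of 68 occupy positions 5–6 → average rank (5+6)/2 = 5.5.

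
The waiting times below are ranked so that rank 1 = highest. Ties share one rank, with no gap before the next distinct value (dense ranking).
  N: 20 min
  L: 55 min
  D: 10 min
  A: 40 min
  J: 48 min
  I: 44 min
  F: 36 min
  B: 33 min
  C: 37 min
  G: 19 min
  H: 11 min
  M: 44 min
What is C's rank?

Sorted (descending): 55, 48, 44, 44, 40, 37, 36, 33, 20, 19, 11, 10
The 2 values of 44 share dense rank 3.
Remaining distinct values take the next consecutive integers.
C has value 37 min → rank 5.

5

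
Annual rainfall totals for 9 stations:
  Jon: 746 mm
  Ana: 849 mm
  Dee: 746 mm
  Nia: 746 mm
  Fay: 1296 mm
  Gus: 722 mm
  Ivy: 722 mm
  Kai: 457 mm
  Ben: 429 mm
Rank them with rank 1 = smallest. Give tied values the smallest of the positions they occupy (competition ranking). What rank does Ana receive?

Sorted (ascending): 429, 457, 722, 722, 746, 746, 746, 849, 1296
The 2 values of 722 occupy positions 3–4 → each gets rank 3.
The 3 values of 746 occupy positions 5–7 → each gets rank 5.
Ana has value 849 mm → rank 8.

8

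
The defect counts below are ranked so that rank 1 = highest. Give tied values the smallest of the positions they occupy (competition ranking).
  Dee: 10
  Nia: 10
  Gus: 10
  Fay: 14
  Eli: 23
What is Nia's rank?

Sorted (descending): 23, 14, 10, 10, 10
The 3 values of 10 occupy positions 3–5 → each gets rank 3.
Nia has value 10 → rank 3.

3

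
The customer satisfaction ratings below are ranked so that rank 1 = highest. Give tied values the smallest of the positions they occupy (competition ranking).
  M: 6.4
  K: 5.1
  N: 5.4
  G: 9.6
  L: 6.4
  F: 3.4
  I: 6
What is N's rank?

Sorted (descending): 9.6, 6.4, 6.4, 6, 5.4, 5.1, 3.4
The 2 values of 6.4 occupy positions 2–3 → each gets rank 2.
N has value 5.4 → rank 5.

5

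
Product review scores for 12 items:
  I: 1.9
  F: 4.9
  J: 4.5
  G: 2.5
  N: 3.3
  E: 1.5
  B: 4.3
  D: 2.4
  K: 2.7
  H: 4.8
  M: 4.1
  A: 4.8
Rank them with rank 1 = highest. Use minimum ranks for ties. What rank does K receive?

8

Sorted (descending): 4.9, 4.8, 4.8, 4.5, 4.3, 4.1, 3.3, 2.7, 2.5, 2.4, 1.9, 1.5
The 2 values of 4.8 occupy positions 2–3 → each gets rank 2.
K has value 2.7 → rank 8.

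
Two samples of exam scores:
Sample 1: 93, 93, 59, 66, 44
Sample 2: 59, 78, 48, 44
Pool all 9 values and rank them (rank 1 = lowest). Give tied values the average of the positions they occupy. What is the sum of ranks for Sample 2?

Sorted (ascending): 44, 44, 48, 59, 59, 66, 78, 93, 93
The 2 values of 44 occupy positions 1–2 → average rank (1+2)/2 = 1.5.
The 2 values of 59 occupy positions 4–5 → average rank (4+5)/2 = 4.5.
The 2 values of 93 occupy positions 8–9 → average rank (8+9)/2 = 8.5.
Sample 2 values → pooled ranks: 59→4.5, 78→7, 48→3, 44→1.5
Rank sum = 4.5 + 7 + 3 + 1.5 = 16

16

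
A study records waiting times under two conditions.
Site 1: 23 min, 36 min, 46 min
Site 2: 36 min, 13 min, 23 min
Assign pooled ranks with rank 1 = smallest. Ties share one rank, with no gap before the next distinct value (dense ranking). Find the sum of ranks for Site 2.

6

Sorted (ascending): 13, 23, 23, 36, 36, 46
The 2 values of 23 share dense rank 2.
The 2 values of 36 share dense rank 3.
Remaining distinct values take the next consecutive integers.
Site 2 values → pooled ranks: 36→3, 13→1, 23→2
Rank sum = 3 + 1 + 2 = 6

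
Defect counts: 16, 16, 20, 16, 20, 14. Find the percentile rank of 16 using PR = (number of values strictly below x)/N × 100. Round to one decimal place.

16.7

N = 6.
Strictly below 16: 1. Equal to 16: 3.
PR = 1/6 × 100 = 16.7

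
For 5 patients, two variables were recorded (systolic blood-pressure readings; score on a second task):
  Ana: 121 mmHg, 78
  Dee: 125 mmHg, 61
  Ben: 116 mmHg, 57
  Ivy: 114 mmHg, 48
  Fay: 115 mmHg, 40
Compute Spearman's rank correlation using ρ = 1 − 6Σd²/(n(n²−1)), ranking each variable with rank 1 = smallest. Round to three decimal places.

Ranks of variable 1: 4, 5, 3, 1, 2
Ranks of variable 2: 5, 4, 3, 2, 1
d = r₁ − r₂: -1, 1, 0, -1, 1
d²: 1, 1, 0, 1, 1; Σd² = 4
ρ = 1 − 6·4/(5·24) = 1 − 24/120 = 0.800

0.800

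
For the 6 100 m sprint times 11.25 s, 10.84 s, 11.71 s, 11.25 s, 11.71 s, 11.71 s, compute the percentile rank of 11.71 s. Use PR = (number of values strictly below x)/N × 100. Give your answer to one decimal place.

N = 6.
Strictly below 11.71: 3. Equal to 11.71: 3.
PR = 3/6 × 100 = 50.0

50.0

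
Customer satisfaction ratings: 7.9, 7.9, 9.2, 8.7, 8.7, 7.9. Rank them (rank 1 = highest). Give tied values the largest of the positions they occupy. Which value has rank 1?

Sorted (descending): 9.2, 8.7, 8.7, 7.9, 7.9, 7.9
The 2 values of 8.7 occupy positions 2–3 → each gets rank 3.
The 3 values of 7.9 occupy positions 4–6 → each gets rank 6.
Rank 1 → value 9.2.

9.2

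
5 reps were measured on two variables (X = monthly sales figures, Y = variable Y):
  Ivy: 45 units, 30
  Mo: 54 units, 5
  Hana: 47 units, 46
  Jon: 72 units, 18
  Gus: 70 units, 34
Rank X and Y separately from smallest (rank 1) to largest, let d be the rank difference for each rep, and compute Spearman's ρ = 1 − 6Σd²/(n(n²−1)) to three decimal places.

Ranks of variable 1: 1, 3, 2, 5, 4
Ranks of variable 2: 3, 1, 5, 2, 4
d = r₁ − r₂: -2, 2, -3, 3, 0
d²: 4, 4, 9, 9, 0; Σd² = 26
ρ = 1 − 6·26/(5·24) = 1 − 156/120 = -0.300

-0.300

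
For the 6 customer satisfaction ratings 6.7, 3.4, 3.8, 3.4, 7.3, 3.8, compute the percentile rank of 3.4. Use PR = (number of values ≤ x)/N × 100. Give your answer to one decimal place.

N = 6.
Strictly below 3.4: 0. Equal to 3.4: 2.
PR = 2/6 × 100 = 33.3

33.3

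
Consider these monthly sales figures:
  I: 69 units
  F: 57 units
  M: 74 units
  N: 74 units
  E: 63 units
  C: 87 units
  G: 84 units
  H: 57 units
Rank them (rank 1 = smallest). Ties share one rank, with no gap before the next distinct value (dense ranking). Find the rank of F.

Sorted (ascending): 57, 57, 63, 69, 74, 74, 84, 87
The 2 values of 57 share dense rank 1.
The 2 values of 74 share dense rank 4.
Remaining distinct values take the next consecutive integers.
F has value 57 units → rank 1.

1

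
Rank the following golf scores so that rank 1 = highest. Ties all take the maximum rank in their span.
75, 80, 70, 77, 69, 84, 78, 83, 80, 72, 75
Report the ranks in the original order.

Sorted (descending): 84, 83, 80, 80, 78, 77, 75, 75, 72, 70, 69
The 2 values of 80 occupy positions 3–4 → each gets rank 4.
The 2 values of 75 occupy positions 7–8 → each gets rank 8.

8, 4, 10, 6, 11, 1, 5, 2, 4, 9, 8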